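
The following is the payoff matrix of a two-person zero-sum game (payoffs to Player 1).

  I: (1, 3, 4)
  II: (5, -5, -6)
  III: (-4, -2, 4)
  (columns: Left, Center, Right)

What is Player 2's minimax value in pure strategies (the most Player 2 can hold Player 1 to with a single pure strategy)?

3

Column maxima: Left → 5, Center → 3, Right → 4.
The smallest of these is 3.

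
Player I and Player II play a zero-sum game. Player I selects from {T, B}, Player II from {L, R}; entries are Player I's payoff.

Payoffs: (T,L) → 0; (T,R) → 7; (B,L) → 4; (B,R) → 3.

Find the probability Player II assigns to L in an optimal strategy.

Row minima: T → 0, B → 3; maximin = 3.
Column maxima: L → 4, R → 7; minimax = 4.
3 ≠ 4, so there is no saddle point; optimal play is mixed.
Let Player I play T with probability p. Expected payoff against L: 0p + 4(1−p) = −4p + 4; against R: 7p + 3(1−p) = 4p + 3.
Setting these equal: −4p + 4 = 4p + 3 ⇒ −8p = -1 ⇒ p = 1/8, and the value is (-4)·(1/8) + 4 = 7/2.
For Player II: with q = P(L), equating T's and B's payoffs gives −7q + 7 = q + 3 ⇒ q = 1/2.

1/2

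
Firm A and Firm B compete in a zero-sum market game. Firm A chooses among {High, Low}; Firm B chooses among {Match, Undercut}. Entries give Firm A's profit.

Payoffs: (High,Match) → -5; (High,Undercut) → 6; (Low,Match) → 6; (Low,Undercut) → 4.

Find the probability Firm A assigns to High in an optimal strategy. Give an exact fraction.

2/13

Row minima: High → -5, Low → 4; maximin = 4.
Column maxima: Match → 6, Undercut → 6; minimax = 6.
4 ≠ 6, so there is no saddle point; optimal play is mixed.
Let Firm A play High with probability p. Expected payoff against Match: (-5)p + 6(1−p) = −11p + 6; against Undercut: 6p + 4(1−p) = 2p + 4.
Setting these equal: −11p + 6 = 2p + 4 ⇒ −13p = -2 ⇒ p = 2/13, and the value is (-11)·(2/13) + 6 = 56/13.
For Firm B: with q = P(Match), equating High's and Low's payoffs gives −11q + 6 = 2q + 4 ⇒ q = 2/13.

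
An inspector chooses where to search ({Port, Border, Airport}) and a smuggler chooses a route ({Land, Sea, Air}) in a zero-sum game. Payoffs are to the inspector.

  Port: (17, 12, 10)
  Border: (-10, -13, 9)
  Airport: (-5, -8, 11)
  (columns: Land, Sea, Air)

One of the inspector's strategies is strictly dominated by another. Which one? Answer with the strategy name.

Port gives a strictly higher payoff than Border against every column: 17 > -10, 12 > -13, 10 > 9.
So Border is strictly dominated and the inspector never plays it.

Border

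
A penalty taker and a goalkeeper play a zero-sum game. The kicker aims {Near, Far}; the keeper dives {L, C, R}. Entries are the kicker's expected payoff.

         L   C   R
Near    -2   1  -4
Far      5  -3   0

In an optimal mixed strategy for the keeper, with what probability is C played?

1/2

Row minima: Near → -4, Far → -3; maximin = -3.
Column maxima: L → 5, C → 1, R → 0; minimax = 0.
-3 ≠ 0, so there is no saddle point; optimal play is mixed.
L is strictly dominated by R (it gives the kicker strictly more in every row), so the keeper never plays it.
On the remaining 2×2 (Near, Far vs C, R):
Let the kicker play Near with probability p. Expected payoff against C: 1p + (-3)(1−p) = 4p − 3; against R: (-4)p + 0(1−p) = −4p.
Setting these equal: 4p − 3 = −4p ⇒ 8p = 3 ⇒ p = 3/8, and the value is (4)·(3/8) − 3 = -3/2.
For the keeper: with q = P(C), equating Near's and Far's payoffs gives 5q − 4 = −3q ⇒ q = 1/2.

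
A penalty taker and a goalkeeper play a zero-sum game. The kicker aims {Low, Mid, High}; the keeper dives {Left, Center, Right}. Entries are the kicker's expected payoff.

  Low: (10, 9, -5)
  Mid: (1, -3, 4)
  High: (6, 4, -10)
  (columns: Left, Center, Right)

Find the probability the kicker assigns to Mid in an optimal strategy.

2/3

Row minima: Low → -5, Mid → -3, High → -10; maximin = -3.
Column maxima: Left → 10, Center → 9, Right → 4; minimax = 4.
-3 ≠ 4, so there is no saddle point; optimal play is mixed.
High is strictly dominated by Low, so the kicker never plays it.
Left is strictly dominated by Center (it gives the kicker strictly more in every row), so the keeper never plays it.
On the remaining 2×2 (Low, Mid vs Center, Right):
Let the kicker play Low with probability p. Expected payoff against Center: 9p + (-3)(1−p) = 12p − 3; against Right: (-5)p + 4(1−p) = −9p + 4.
Setting these equal: 12p − 3 = −9p + 4 ⇒ 21p = 7 ⇒ p = 1/3, and the value is (12)·(1/3) − 3 = 1.
For the keeper: with q = P(Center), equating Low's and Mid's payoffs gives 14q − 5 = −7q + 4 ⇒ q = 3/7.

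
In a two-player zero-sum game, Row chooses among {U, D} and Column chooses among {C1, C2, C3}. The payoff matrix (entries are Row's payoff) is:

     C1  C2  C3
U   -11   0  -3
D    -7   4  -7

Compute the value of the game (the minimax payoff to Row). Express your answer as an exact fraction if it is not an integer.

Row minima: U → -11, D → -7; maximin = -7.
Column maxima: C1 → -7, C2 → 4, C3 → -3; minimax = -7.
Since maximin = minimax = -7, there is a saddle point and the value is -7.

-7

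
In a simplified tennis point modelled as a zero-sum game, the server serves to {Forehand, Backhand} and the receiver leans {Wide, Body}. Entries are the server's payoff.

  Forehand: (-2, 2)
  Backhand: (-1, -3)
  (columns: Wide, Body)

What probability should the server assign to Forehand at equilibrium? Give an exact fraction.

Row minima: Forehand → -2, Backhand → -3; maximin = -2.
Column maxima: Wide → -1, Body → 2; minimax = -1.
-2 ≠ -1, so there is no saddle point; optimal play is mixed.
Let the server play Forehand with probability p. Expected payoff against Wide: (-2)p + (-1)(1−p) = −p − 1; against Body: 2p + (-3)(1−p) = 5p − 3.
Setting these equal: −p − 1 = 5p − 3 ⇒ −6p = -2 ⇒ p = 1/3, and the value is (-1)·(1/3) − 1 = -4/3.
For the receiver: with q = P(Wide), equating Forehand's and Backhand's payoffs gives −4q + 2 = 2q − 3 ⇒ q = 5/6.

1/3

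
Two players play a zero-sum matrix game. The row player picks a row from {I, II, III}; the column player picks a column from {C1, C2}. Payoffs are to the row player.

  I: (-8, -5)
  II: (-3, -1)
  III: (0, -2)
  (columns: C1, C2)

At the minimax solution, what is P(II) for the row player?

1/2

Row minima: I → -8, II → -3, III → -2; maximin = -2.
Column maxima: C1 → 0, C2 → -1; minimax = -1.
-2 ≠ -1, so there is no saddle point; optimal play is mixed.
I is strictly dominated by II, so the row player never plays it.
On the remaining 2×2 (II, III vs C1, C2):
Let the row player play II with probability p. Expected payoff against C1: (-3)p + 0(1−p) = −3p; against C2: (-1)p + (-2)(1−p) = p − 2.
Setting these equal: −3p = p − 2 ⇒ −4p = -2 ⇒ p = 1/2, and the value is (-3)·(1/2) = -3/2.
For the column player: with q = P(C1), equating II's and III's payoffs gives −2q − 1 = 2q − 2 ⇒ q = 1/4.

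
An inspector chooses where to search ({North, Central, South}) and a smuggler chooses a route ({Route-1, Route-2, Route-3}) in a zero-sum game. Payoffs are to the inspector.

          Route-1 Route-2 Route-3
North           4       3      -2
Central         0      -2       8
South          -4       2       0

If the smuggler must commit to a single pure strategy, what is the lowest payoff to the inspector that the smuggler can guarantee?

3

Column maxima: Route-1 → 4, Route-2 → 3, Route-3 → 8.
The smallest of these is 3.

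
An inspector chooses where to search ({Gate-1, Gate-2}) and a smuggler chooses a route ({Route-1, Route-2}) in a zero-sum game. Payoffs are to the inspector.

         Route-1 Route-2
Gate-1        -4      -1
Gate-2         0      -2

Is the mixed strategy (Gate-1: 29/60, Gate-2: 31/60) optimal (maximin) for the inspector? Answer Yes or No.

Against Route-1 this mix gives (29/60)·(-4) + (31/60)·0 = -29/15.
Against Route-2 this mix gives (29/60)·(-1) + (31/60)·(-2) = -91/60.
The smuggler will play Route-1, holding the inspector to -29/15. Shifting weight toward the row that does better against Route-1 would raise this floor (the equalizing mix achieves -8/5 against both Route-1 and Route-2), so the proposed strategy is not optimal.

No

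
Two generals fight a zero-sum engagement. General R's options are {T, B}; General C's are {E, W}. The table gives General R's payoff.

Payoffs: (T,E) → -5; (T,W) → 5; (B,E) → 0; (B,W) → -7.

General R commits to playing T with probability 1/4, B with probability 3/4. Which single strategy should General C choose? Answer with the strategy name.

If General C plays E, General R's expected payoff is (1/4)·(-5) + (3/4)·0 = -5/4.
If General C plays W, General R's expected payoff is (1/4)·5 + (3/4)·(-7) = -4.
General C minimizes General R's payoff; the smallest is -4, so the best response is W.

W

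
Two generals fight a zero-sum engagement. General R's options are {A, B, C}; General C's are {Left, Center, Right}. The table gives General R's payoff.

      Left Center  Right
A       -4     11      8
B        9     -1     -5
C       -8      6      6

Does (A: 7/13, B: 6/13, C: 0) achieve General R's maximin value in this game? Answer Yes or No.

Against Left this mix gives (7/13)·(-4) + (6/13)·9 = 2.
Against Center this mix gives (7/13)·11 + (6/13)·(-1) = 71/13.
Against Right this mix gives (7/13)·8 + (6/13)·(-5) = 2.
All of General C's active replies (Left, Right) yield 2, and no column does worse for General R. The mix makes General C indifferent and guarantees 2, so it is optimal.

Yes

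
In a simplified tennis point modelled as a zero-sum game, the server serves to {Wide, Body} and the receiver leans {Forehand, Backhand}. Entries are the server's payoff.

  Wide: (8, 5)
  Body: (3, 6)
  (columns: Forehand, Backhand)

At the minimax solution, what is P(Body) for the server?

Row minima: Wide → 5, Body → 3; maximin = 5.
Column maxima: Forehand → 8, Backhand → 6; minimax = 6.
5 ≠ 6, so there is no saddle point; optimal play is mixed.
Let the server play Wide with probability p. Expected payoff against Forehand: 8p + 3(1−p) = 5p + 3; against Backhand: 5p + 6(1−p) = −p + 6.
Setting these equal: 5p + 3 = −p + 6 ⇒ 6p = 3 ⇒ p = 1/2, and the value is (5)·(1/2) + 3 = 11/2.
For the receiver: with q = P(Forehand), equating Wide's and Body's payoffs gives 3q + 5 = −3q + 6 ⇒ q = 1/6.

1/2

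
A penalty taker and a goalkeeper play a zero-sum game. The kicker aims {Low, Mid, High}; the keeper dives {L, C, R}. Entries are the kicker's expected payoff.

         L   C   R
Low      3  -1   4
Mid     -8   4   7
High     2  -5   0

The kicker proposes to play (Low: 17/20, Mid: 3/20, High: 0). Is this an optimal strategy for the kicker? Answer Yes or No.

Against L this mix gives (17/20)·3 + (3/20)·(-8) = 27/20.
Against C this mix gives (17/20)·(-1) + (3/20)·4 = -1/4.
Against R this mix gives (17/20)·4 + (3/20)·7 = 89/20.
The keeper will play C, holding the kicker to -1/4. Shifting weight toward the row that does better against C would raise this floor (the equalizing mix achieves 1/4 against both C and L), so the proposed strategy is not optimal.

No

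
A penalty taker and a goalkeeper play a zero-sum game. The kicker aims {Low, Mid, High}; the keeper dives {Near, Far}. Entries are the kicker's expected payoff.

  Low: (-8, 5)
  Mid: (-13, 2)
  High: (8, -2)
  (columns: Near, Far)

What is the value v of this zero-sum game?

Row minima: Low → -8, Mid → -13, High → -2; maximin = -2.
Column maxima: Near → 8, Far → 5; minimax = 5.
-2 ≠ 5, so there is no saddle point; optimal play is mixed.
Mid is strictly dominated by Low, so the kicker never plays it.
On the remaining 2×2 (Low, High vs Near, Far):
Let the kicker play Low with probability p. Expected payoff against Near: (-8)p + 8(1−p) = −16p + 8; against Far: 5p + (-2)(1−p) = 7p − 2.
Setting these equal: −16p + 8 = 7p − 2 ⇒ −23p = -10 ⇒ p = 10/23, and the value is (-16)·(10/23) + 8 = 24/23.
For the keeper: with q = P(Near), equating Low's and High's payoffs gives −13q + 5 = 10q − 2 ⇒ q = 7/23.

24/23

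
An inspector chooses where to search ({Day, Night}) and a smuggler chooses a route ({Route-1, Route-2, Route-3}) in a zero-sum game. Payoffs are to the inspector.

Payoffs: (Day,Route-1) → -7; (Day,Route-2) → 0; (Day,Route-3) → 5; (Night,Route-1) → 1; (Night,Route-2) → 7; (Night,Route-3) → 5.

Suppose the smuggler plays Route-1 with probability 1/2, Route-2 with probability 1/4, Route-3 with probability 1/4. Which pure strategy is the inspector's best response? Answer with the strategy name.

Night

Expected payoff of Day: (1/2)·(-7) + (1/4)·0 + (1/4)·5 = -9/4.
Expected payoff of Night: (1/2)·1 + (1/4)·7 + (1/4)·5 = 7/2.
The largest is 7/2, so the inspector's best response is Night.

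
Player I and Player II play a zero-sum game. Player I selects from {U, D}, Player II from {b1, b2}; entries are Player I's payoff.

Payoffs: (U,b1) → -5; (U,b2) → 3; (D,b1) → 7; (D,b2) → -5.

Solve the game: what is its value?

Row minima: U → -5, D → -5; maximin = -5.
Column maxima: b1 → 7, b2 → 3; minimax = 3.
-5 ≠ 3, so there is no saddle point; optimal play is mixed.
Let Player I play U with probability p. Expected payoff against b1: (-5)p + 7(1−p) = −12p + 7; against b2: 3p + (-5)(1−p) = 8p − 5.
Setting these equal: −12p + 7 = 8p − 5 ⇒ −20p = -12 ⇒ p = 3/5, and the value is (-12)·(3/5) + 7 = -1/5.
For Player II: with q = P(b1), equating U's and D's payoffs gives −8q + 3 = 12q − 5 ⇒ q = 2/5.

-1/5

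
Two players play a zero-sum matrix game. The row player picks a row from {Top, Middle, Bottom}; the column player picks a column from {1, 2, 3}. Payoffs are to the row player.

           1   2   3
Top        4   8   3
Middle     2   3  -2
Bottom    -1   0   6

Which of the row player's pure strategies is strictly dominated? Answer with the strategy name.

Top gives a strictly higher payoff than Middle against every column: 4 > 2, 8 > 3, 3 > -2.
So Middle is strictly dominated and the row player never plays it.

Middle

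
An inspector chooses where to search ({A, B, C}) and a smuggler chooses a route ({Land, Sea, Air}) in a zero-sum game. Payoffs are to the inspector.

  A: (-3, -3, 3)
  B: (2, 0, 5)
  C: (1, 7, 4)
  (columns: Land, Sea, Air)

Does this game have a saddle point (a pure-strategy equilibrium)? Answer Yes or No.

No

Row minima: A → -3, B → 0, C → 1; maximin = 1.
Column maxima: Land → 2, Sea → 7, Air → 5; minimax = 2.
1 ≠ 2, so no pure-strategy equilibrium exists.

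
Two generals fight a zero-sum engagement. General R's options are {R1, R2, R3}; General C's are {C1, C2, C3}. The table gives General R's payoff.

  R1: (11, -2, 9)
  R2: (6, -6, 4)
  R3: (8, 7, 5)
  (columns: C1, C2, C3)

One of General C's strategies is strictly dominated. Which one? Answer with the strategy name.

C2 holds General R's payoff strictly below C1 in every row: -2 < 11, -6 < 6, 7 < 8.
So C1 is strictly dominated for General C.

C1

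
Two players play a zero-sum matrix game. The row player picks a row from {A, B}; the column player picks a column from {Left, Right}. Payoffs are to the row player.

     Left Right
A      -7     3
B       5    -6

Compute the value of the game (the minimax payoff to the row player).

-9/7

Row minima: A → -7, B → -6; maximin = -6.
Column maxima: Left → 5, Right → 3; minimax = 3.
-6 ≠ 3, so there is no saddle point; optimal play is mixed.
Let the row player play A with probability p. Expected payoff against Left: (-7)p + 5(1−p) = −12p + 5; against Right: 3p + (-6)(1−p) = 9p − 6.
Setting these equal: −12p + 5 = 9p − 6 ⇒ −21p = -11 ⇒ p = 11/21, and the value is (-12)·(11/21) + 5 = -9/7.
For the column player: with q = P(Left), equating A's and B's payoffs gives −10q + 3 = 11q − 6 ⇒ q = 3/7.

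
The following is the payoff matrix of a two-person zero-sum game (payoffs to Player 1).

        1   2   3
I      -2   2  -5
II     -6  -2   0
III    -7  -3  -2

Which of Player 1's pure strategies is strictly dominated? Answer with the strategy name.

II gives a strictly higher payoff than III against every column: -6 > -7, -2 > -3, 0 > -2.
So III is strictly dominated and Player 1 never plays it.

III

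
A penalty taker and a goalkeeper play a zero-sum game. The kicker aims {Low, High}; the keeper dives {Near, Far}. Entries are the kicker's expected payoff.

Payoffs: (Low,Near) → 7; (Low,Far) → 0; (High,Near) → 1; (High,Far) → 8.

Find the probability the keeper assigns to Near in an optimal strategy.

Row minima: Low → 0, High → 1; maximin = 1.
Column maxima: Near → 7, Far → 8; minimax = 7.
1 ≠ 7, so there is no saddle point; optimal play is mixed.
Let the kicker play Low with probability p. Expected payoff against Near: 7p + 1(1−p) = 6p + 1; against Far: 0p + 8(1−p) = −8p + 8.
Setting these equal: 6p + 1 = −8p + 8 ⇒ 14p = 7 ⇒ p = 1/2, and the value is (6)·(1/2) + 1 = 4.
For the keeper: with q = P(Near), equating Low's and High's payoffs gives 7q = −7q + 8 ⇒ q = 4/7.

4/7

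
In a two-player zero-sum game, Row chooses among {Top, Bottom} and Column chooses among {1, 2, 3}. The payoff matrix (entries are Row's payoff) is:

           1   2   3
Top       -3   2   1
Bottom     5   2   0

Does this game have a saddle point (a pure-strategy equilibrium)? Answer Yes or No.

Row minima: Top → -3, Bottom → 0; maximin = 0.
Column maxima: 1 → 5, 2 → 2, 3 → 1; minimax = 1.
0 ≠ 1, so no pure-strategy equilibrium exists.

No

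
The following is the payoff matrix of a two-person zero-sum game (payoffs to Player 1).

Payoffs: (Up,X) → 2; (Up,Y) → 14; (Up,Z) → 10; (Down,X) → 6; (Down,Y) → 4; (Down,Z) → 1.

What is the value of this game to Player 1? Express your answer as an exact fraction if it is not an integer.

58/13

Row minima: Up → 2, Down → 1; maximin = 2.
Column maxima: X → 6, Y → 14, Z → 10; minimax = 6.
2 ≠ 6, so there is no saddle point; optimal play is mixed.
Y is strictly dominated by Z (it gives Player 1 strictly more in every row), so Player 2 never plays it.
On the remaining 2×2 (Up, Down vs X, Z):
Let Player 1 play Up with probability p. Expected payoff against X: 2p + 6(1−p) = −4p + 6; against Z: 10p + 1(1−p) = 9p + 1.
Setting these equal: −4p + 6 = 9p + 1 ⇒ −13p = -5 ⇒ p = 5/13, and the value is (-4)·(5/13) + 6 = 58/13.
For Player 2: with q = P(X), equating Up's and Down's payoffs gives −8q + 10 = 5q + 1 ⇒ q = 9/13.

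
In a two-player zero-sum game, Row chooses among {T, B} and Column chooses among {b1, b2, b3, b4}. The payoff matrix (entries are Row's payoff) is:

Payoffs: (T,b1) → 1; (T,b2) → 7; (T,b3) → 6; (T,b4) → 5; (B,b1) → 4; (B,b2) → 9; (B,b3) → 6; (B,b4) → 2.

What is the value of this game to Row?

Row minima: T → 1, B → 2; maximin = 2.
Column maxima: b1 → 4, b2 → 9, b3 → 6, b4 → 5; minimax = 4.
2 ≠ 4, so there is no saddle point; optimal play is mixed.
b2 is strictly dominated by b1 (it gives Row strictly more in every row), so Column never plays it.
b3 is strictly dominated by b1 (it gives Row strictly more in every row), so Column never plays it.
On the remaining 2×2 (T, B vs b1, b4):
Let Row play T with probability p. Expected payoff against b1: 1p + 4(1−p) = −3p + 4; against b4: 5p + 2(1−p) = 3p + 2.
Setting these equal: −3p + 4 = 3p + 2 ⇒ −6p = -2 ⇒ p = 1/3, and the value is (-3)·(1/3) + 4 = 3.
For Column: with q = P(b1), equating T's and B's payoffs gives −4q + 5 = 2q + 2 ⇒ q = 1/2.

3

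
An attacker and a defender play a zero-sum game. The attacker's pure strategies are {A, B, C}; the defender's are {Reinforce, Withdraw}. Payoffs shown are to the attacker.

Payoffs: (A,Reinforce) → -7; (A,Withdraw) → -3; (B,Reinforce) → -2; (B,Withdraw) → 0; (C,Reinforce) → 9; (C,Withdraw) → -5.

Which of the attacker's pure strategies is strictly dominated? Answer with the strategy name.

B gives a strictly higher payoff than A against every column: -2 > -7, 0 > -3.
So A is strictly dominated and the attacker never plays it.

A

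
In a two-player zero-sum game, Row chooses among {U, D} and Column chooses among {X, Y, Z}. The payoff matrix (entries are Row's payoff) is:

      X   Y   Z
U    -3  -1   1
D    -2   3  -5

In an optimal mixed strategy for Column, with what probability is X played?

6/7

Row minima: U → -3, D → -5; maximin = -3.
Column maxima: X → -2, Y → 3, Z → 1; minimax = -2.
-3 ≠ -2, so there is no saddle point; optimal play is mixed.
Y is strictly dominated by X (it gives Row strictly more in every row), so Column never plays it.
On the remaining 2×2 (U, D vs X, Z):
Let Row play U with probability p. Expected payoff against X: (-3)p + (-2)(1−p) = −p − 2; against Z: 1p + (-5)(1−p) = 6p − 5.
Setting these equal: −p − 2 = 6p − 5 ⇒ −7p = -3 ⇒ p = 3/7, and the value is (-1)·(3/7) − 2 = -17/7.
For Column: with q = P(X), equating U's and D's payoffs gives −4q + 1 = 3q − 5 ⇒ q = 6/7.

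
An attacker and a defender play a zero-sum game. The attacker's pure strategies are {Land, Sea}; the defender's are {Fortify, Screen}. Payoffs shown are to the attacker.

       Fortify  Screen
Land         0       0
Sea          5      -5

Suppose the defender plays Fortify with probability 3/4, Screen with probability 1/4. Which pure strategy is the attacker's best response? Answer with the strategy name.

Sea

Expected payoff of Land: (3/4)·0 + (1/4)·0 = 0.
Expected payoff of Sea: (3/4)·5 + (1/4)·(-5) = 5/2.
The largest is 5/2, so the attacker's best response is Sea.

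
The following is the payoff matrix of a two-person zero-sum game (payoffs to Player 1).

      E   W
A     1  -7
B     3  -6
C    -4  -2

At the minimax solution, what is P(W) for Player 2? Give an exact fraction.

7/11

Row minima: A → -7, B → -6, C → -4; maximin = -4.
Column maxima: E → 3, W → -2; minimax = -2.
-4 ≠ -2, so there is no saddle point; optimal play is mixed.
A is strictly dominated by B, so Player 1 never plays it.
On the remaining 2×2 (B, C vs E, W):
Let Player 1 play B with probability p. Expected payoff against E: 3p + (-4)(1−p) = 7p − 4; against W: (-6)p + (-2)(1−p) = −4p − 2.
Setting these equal: 7p − 4 = −4p − 2 ⇒ 11p = 2 ⇒ p = 2/11, and the value is (7)·(2/11) − 4 = -30/11.
For Player 2: with q = P(E), equating B's and C's payoffs gives 9q − 6 = −2q − 2 ⇒ q = 4/11.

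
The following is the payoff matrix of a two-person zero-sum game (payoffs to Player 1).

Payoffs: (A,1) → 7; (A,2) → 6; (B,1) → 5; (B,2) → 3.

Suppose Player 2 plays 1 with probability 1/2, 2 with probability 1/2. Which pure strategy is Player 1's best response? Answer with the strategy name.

Expected payoff of A: (1/2)·7 + (1/2)·6 = 13/2.
Expected payoff of B: (1/2)·5 + (1/2)·3 = 4.
The largest is 13/2, so Player 1's best response is A.

A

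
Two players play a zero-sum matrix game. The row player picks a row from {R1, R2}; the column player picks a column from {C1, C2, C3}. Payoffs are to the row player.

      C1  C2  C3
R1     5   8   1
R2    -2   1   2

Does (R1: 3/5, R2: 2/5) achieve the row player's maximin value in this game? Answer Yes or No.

Against C1 this mix gives (3/5)·5 + (2/5)·(-2) = 11/5.
Against C2 this mix gives (3/5)·8 + (2/5)·1 = 26/5.
Against C3 this mix gives (3/5)·1 + (2/5)·2 = 7/5.
The column player will play C3, holding the row player to 7/5. Shifting weight toward the row that does better against C3 would raise this floor (the equalizing mix achieves 3/2 against both C3 and C1), so the proposed strategy is not optimal.

No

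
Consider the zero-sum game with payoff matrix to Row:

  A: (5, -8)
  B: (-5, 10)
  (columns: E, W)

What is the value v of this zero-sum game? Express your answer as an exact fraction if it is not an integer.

5/14

Row minima: A → -8, B → -5; maximin = -5.
Column maxima: E → 5, W → 10; minimax = 5.
-5 ≠ 5, so there is no saddle point; optimal play is mixed.
Let Row play A with probability p. Expected payoff against E: 5p + (-5)(1−p) = 10p − 5; against W: (-8)p + 10(1−p) = −18p + 10.
Setting these equal: 10p − 5 = −18p + 10 ⇒ 28p = 15 ⇒ p = 15/28, and the value is (10)·(15/28) − 5 = 5/14.
For Column: with q = P(E), equating A's and B's payoffs gives 13q − 8 = −15q + 10 ⇒ q = 9/14.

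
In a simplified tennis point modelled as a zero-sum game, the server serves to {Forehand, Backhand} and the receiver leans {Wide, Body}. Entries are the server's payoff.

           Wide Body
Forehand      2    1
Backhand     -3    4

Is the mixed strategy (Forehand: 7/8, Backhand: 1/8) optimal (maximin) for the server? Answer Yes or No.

Yes

Against Wide this mix gives (7/8)·2 + (1/8)·(-3) = 11/8.
Against Body this mix gives (7/8)·1 + (1/8)·4 = 11/8.
All of the receiver's active replies (Wide, Body) yield 11/8, and no column does worse for the server. The mix makes the receiver indifferent and guarantees 11/8, so it is optimal.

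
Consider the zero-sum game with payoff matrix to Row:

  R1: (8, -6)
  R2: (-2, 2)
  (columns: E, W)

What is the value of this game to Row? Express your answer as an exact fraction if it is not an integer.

Row minima: R1 → -6, R2 → -2; maximin = -2.
Column maxima: E → 8, W → 2; minimax = 2.
-2 ≠ 2, so there is no saddle point; optimal play is mixed.
Let Row play R1 with probability p. Expected payoff against E: 8p + (-2)(1−p) = 10p − 2; against W: (-6)p + 2(1−p) = −8p + 2.
Setting these equal: 10p − 2 = −8p + 2 ⇒ 18p = 4 ⇒ p = 2/9, and the value is (10)·(2/9) − 2 = 2/9.
For Column: with q = P(E), equating R1's and R2's payoffs gives 14q − 6 = −4q + 2 ⇒ q = 4/9.

2/9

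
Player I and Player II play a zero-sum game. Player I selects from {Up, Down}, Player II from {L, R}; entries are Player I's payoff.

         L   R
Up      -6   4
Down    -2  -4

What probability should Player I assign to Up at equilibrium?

Row minima: Up → -6, Down → -4; maximin = -4.
Column maxima: L → -2, R → 4; minimax = -2.
-4 ≠ -2, so there is no saddle point; optimal play is mixed.
Let Player I play Up with probability p. Expected payoff against L: (-6)p + (-2)(1−p) = −4p − 2; against R: 4p + (-4)(1−p) = 8p − 4.
Setting these equal: −4p − 2 = 8p − 4 ⇒ −12p = -2 ⇒ p = 1/6, and the value is (-4)·(1/6) − 2 = -8/3.
For Player II: with q = P(L), equating Up's and Down's payoffs gives −10q + 4 = 2q − 4 ⇒ q = 2/3.

1/6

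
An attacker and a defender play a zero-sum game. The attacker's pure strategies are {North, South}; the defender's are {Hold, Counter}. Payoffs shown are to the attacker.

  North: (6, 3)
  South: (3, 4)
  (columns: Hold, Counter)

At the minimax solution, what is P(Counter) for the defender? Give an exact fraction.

Row minima: North → 3, South → 3; maximin = 3.
Column maxima: Hold → 6, Counter → 4; minimax = 4.
3 ≠ 4, so there is no saddle point; optimal play is mixed.
Let the attacker play North with probability p. Expected payoff against Hold: 6p + 3(1−p) = 3p + 3; against Counter: 3p + 4(1−p) = −p + 4.
Setting these equal: 3p + 3 = −p + 4 ⇒ 4p = 1 ⇒ p = 1/4, and the value is (3)·(1/4) + 3 = 15/4.
For the defender: with q = P(Hold), equating North's and South's payoffs gives 3q + 3 = −q + 4 ⇒ q = 1/4.

3/4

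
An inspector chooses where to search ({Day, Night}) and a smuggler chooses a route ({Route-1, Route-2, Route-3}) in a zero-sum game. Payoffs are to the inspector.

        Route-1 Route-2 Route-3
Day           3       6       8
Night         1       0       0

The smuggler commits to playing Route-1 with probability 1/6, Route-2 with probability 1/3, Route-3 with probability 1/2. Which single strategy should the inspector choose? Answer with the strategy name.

Expected payoff of Day: (1/6)·3 + (1/3)·6 + (1/2)·8 = 13/2.
Expected payoff of Night: (1/6)·1 + (1/3)·0 + (1/2)·0 = 1/6.
The largest is 13/2, so the inspector's best response is Day.

Day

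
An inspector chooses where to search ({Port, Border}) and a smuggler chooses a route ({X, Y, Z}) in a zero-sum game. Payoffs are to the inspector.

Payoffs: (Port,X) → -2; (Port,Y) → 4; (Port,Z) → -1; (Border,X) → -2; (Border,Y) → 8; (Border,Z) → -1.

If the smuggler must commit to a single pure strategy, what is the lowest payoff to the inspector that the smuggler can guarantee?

Column maxima: X → -2, Y → 8, Z → -1.
The smallest of these is -2.

-2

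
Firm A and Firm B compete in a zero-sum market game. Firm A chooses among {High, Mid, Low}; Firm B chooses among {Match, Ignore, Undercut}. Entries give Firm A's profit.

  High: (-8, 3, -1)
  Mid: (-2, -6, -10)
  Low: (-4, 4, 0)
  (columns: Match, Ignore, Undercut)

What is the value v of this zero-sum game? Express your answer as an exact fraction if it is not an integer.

-10/3

Row minima: High → -8, Mid → -10, Low → -4; maximin = -4.
Column maxima: Match → -2, Ignore → 4, Undercut → 0; minimax = -2.
-4 ≠ -2, so there is no saddle point; optimal play is mixed.
High is strictly dominated by Low, so Firm A never plays it.
Ignore is strictly dominated by Undercut (it gives Firm A strictly more in every row), so Firm B never plays it.
On the remaining 2×2 (Mid, Low vs Match, Undercut):
Let Firm A play Mid with probability p. Expected payoff against Match: (-2)p + (-4)(1−p) = 2p − 4; against Undercut: (-10)p + 0(1−p) = −10p.
Setting these equal: 2p − 4 = −10p ⇒ 12p = 4 ⇒ p = 1/3, and the value is (2)·(1/3) − 4 = -10/3.
For Firm B: with q = P(Match), equating Mid's and Low's payoffs gives 8q − 10 = −4q ⇒ q = 5/6.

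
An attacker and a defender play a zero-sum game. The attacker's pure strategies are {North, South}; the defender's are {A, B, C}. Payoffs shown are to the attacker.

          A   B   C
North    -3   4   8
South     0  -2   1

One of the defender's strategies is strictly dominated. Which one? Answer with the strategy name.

A holds the attacker's payoff strictly below C in every row: -3 < 8, 0 < 1.
So C is strictly dominated for the defender.

C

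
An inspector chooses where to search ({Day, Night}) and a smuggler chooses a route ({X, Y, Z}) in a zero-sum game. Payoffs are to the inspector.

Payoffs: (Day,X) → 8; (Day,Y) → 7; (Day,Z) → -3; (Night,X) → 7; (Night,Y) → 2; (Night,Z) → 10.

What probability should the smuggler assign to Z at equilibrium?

5/18

Row minima: Day → -3, Night → 2; maximin = 2.
Column maxima: X → 8, Y → 7, Z → 10; minimax = 7.
2 ≠ 7, so there is no saddle point; optimal play is mixed.
X is strictly dominated by Y (it gives the inspector strictly more in every row), so the smuggler never plays it.
On the remaining 2×2 (Day, Night vs Y, Z):
Let the inspector play Day with probability p. Expected payoff against Y: 7p + 2(1−p) = 5p + 2; against Z: (-3)p + 10(1−p) = −13p + 10.
Setting these equal: 5p + 2 = −13p + 10 ⇒ 18p = 8 ⇒ p = 4/9, and the value is (5)·(4/9) + 2 = 38/9.
For the smuggler: with q = P(Y), equating Day's and Night's payoffs gives 10q − 3 = −8q + 10 ⇒ q = 13/18.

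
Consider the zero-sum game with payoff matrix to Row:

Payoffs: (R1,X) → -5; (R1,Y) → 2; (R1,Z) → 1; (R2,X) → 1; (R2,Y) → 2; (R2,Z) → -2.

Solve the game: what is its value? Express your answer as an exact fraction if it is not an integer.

-1

Row minima: R1 → -5, R2 → -2; maximin = -2.
Column maxima: X → 1, Y → 2, Z → 1; minimax = 1.
-2 ≠ 1, so there is no saddle point; optimal play is mixed.
Y is strictly dominated by X (it gives Row strictly more in every row), so Column never plays it.
On the remaining 2×2 (R1, R2 vs X, Z):
Let Row play R1 with probability p. Expected payoff against X: (-5)p + 1(1−p) = −6p + 1; against Z: 1p + (-2)(1−p) = 3p − 2.
Setting these equal: −6p + 1 = 3p − 2 ⇒ −9p = -3 ⇒ p = 1/3, and the value is (-6)·(1/3) + 1 = -1.
For Column: with q = P(X), equating R1's and R2's payoffs gives −6q + 1 = 3q − 2 ⇒ q = 1/3.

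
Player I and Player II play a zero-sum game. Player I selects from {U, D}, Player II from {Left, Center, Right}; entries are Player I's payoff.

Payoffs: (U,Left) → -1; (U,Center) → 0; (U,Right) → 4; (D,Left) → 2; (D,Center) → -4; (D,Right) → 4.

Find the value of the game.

Row minima: U → -1, D → -4; maximin = -1.
Column maxima: Left → 2, Center → 0, Right → 4; minimax = 0.
-1 ≠ 0, so there is no saddle point; optimal play is mixed.
Right is strictly dominated by Left (it gives Player I strictly more in every row), so Player II never plays it.
On the remaining 2×2 (U, D vs Left, Center):
Let Player I play U with probability p. Expected payoff against Left: (-1)p + 2(1−p) = −3p + 2; against Center: 0p + (-4)(1−p) = 4p − 4.
Setting these equal: −3p + 2 = 4p − 4 ⇒ −7p = -6 ⇒ p = 6/7, and the value is (-3)·(6/7) + 2 = -4/7.
For Player II: with q = P(Left), equating U's and D's payoffs gives −q = 6q − 4 ⇒ q = 4/7.

-4/7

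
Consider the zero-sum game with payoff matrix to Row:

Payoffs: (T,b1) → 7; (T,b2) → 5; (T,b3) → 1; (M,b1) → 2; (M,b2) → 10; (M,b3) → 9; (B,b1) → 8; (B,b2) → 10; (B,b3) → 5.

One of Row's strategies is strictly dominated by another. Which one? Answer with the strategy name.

B gives a strictly higher payoff than T against every column: 8 > 7, 10 > 5, 5 > 1.
So T is strictly dominated and Row never plays it.

T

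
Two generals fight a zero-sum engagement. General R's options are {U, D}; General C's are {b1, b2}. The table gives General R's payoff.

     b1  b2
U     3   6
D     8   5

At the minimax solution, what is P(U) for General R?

Row minima: U → 3, D → 5; maximin = 5.
Column maxima: b1 → 8, b2 → 6; minimax = 6.
5 ≠ 6, so there is no saddle point; optimal play is mixed.
Let General R play U with probability p. Expected payoff against b1: 3p + 8(1−p) = −5p + 8; against b2: 6p + 5(1−p) = p + 5.
Setting these equal: −5p + 8 = p + 5 ⇒ −6p = -3 ⇒ p = 1/2, and the value is (-5)·(1/2) + 8 = 11/2.
For General C: with q = P(b1), equating U's and D's payoffs gives −3q + 6 = 3q + 5 ⇒ q = 1/6.

1/2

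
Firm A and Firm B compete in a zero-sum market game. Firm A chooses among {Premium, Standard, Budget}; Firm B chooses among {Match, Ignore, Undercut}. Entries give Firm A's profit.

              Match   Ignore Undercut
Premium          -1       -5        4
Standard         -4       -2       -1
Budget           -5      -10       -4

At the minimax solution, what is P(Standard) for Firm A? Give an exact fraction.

2/3

Row minima: Premium → -5, Standard → -4, Budget → -10; maximin = -4.
Column maxima: Match → -1, Ignore → -2, Undercut → 4; minimax = -2.
-4 ≠ -2, so there is no saddle point; optimal play is mixed.
Budget is strictly dominated by Premium, so Firm A never plays it.
Undercut is strictly dominated by Match (it gives Firm A strictly more in every row), so Firm B never plays it.
On the remaining 2×2 (Premium, Standard vs Match, Ignore):
Let Firm A play Premium with probability p. Expected payoff against Match: (-1)p + (-4)(1−p) = 3p − 4; against Ignore: (-5)p + (-2)(1−p) = −3p − 2.
Setting these equal: 3p − 4 = −3p − 2 ⇒ 6p = 2 ⇒ p = 1/3, and the value is (3)·(1/3) − 4 = -3.
For Firm B: with q = P(Match), equating Premium's and Standard's payoffs gives 4q − 5 = −2q − 2 ⇒ q = 1/2.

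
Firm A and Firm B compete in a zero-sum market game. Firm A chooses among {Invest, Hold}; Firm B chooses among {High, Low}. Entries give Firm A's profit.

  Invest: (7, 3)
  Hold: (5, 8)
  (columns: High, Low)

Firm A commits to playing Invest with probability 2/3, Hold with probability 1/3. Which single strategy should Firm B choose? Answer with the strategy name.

If Firm B plays High, Firm A's expected payoff is (2/3)·7 + (1/3)·5 = 19/3.
If Firm B plays Low, Firm A's expected payoff is (2/3)·3 + (1/3)·8 = 14/3.
Firm B minimizes Firm A's payoff; the smallest is 14/3, so the best response is Low.

Low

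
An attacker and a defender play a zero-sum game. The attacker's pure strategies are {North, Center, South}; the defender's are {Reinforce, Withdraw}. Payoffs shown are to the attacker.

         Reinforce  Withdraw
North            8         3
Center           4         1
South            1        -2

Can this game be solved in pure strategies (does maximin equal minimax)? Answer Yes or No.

Row minima: North → 3, Center → 1, South → -2; maximin = 3.
Column maxima: Reinforce → 8, Withdraw → 3; minimax = 3.
maximin = minimax = 3, so a saddle point exists.

Yes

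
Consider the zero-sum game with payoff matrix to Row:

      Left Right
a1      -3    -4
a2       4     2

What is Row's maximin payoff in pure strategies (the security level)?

Row minima: a1 → -4, a2 → 2.
The best of these is 2.

2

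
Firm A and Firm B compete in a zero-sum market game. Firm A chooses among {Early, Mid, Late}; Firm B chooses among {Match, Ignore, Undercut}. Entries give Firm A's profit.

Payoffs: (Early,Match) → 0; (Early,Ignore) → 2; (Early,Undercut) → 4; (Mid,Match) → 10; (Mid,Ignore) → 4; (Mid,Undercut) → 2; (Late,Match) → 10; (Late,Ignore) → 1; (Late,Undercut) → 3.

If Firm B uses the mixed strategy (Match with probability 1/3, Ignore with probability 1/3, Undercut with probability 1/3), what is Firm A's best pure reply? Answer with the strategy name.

Mid

Expected payoff of Early: (1/3)·0 + (1/3)·2 + (1/3)·4 = 2.
Expected payoff of Mid: (1/3)·10 + (1/3)·4 + (1/3)·2 = 16/3.
Expected payoff of Late: (1/3)·10 + (1/3)·1 + (1/3)·3 = 14/3.
The largest is 16/3, so Firm A's best response is Mid.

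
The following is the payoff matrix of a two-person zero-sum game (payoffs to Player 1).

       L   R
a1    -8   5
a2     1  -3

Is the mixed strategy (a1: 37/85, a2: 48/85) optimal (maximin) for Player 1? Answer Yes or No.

Against L this mix gives (37/85)·(-8) + (48/85)·1 = -248/85.
Against R this mix gives (37/85)·5 + (48/85)·(-3) = 41/85.
Player 2 will play L, holding Player 1 to -248/85. Shifting weight toward the row that does better against L would raise this floor (the equalizing mix achieves -19/17 against both L and R), so the proposed strategy is not optimal.

No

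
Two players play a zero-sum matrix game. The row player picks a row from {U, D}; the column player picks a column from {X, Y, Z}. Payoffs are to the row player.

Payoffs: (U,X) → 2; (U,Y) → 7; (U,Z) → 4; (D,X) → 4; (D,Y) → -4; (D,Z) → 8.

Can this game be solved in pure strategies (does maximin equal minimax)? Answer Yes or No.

Row minima: U → 2, D → -4; maximin = 2.
Column maxima: X → 4, Y → 7, Z → 8; minimax = 4.
2 ≠ 4, so no pure-strategy equilibrium exists.

No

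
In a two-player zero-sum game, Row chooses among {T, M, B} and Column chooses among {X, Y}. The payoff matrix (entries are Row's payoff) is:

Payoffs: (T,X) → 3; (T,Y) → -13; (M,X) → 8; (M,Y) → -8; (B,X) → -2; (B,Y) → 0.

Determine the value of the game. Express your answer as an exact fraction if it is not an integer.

Row minima: T → -13, M → -8, B → -2; maximin = -2.
Column maxima: X → 8, Y → 0; minimax = 0.
-2 ≠ 0, so there is no saddle point; optimal play is mixed.
T is strictly dominated by M, so Row never plays it.
On the remaining 2×2 (M, B vs X, Y):
Let Row play M with probability p. Expected payoff against X: 8p + (-2)(1−p) = 10p − 2; against Y: (-8)p + 0(1−p) = −8p.
Setting these equal: 10p − 2 = −8p ⇒ 18p = 2 ⇒ p = 1/9, and the value is (10)·(1/9) − 2 = -8/9.
For Column: with q = P(X), equating M's and B's payoffs gives 16q − 8 = −2q ⇒ q = 4/9.

-8/9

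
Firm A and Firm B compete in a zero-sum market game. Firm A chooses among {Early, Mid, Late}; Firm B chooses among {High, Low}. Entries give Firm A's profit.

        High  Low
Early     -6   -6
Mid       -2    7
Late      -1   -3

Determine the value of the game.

Row minima: Early → -6, Mid → -2, Late → -3; maximin = -2.
Column maxima: High → -1, Low → 7; minimax = -1.
-2 ≠ -1, so there is no saddle point; optimal play is mixed.
Early is strictly dominated by Mid, so Firm A never plays it.
On the remaining 2×2 (Mid, Late vs High, Low):
Let Firm A play Mid with probability p. Expected payoff against High: (-2)p + (-1)(1−p) = −p − 1; against Low: 7p + (-3)(1−p) = 10p − 3.
Setting these equal: −p − 1 = 10p − 3 ⇒ −11p = -2 ⇒ p = 2/11, and the value is (-1)·(2/11) − 1 = -13/11.
For Firm B: with q = P(High), equating Mid's and Late's payoffs gives −9q + 7 = 2q − 3 ⇒ q = 10/11.

-13/11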